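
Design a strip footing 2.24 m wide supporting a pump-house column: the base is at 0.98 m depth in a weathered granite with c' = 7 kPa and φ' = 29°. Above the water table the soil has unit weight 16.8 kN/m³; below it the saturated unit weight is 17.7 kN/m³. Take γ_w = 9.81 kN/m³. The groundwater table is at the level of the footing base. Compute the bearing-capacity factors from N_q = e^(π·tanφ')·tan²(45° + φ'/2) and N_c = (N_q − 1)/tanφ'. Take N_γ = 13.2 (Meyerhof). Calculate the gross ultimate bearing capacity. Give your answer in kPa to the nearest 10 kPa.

tan29° = 0.5543, so N_q = e^(π×0.5543)·tan²(59.5°) = 5.705 × 2.882 = 16.44.
N_c = (16.44 − 1)/tan29° = 27.86.
Overburden at base level: q = 16.8 × 0.98 = 16.464 kPa.
Below the base the soil is submerged, so the ½γBN_γ term uses γ' = 17.7 − 9.81 = 7.89 kN/m³.
Cohesion term c·N_c = 7 × 27.86 = 195.02 kPa; surcharge term q·N_q = 16.464 × 16.443 = 270.72 kPa; self-weight term 0.5·γ·B·N_γ = 0.5 × 7.89 × 2.24 × 13.2 = 116.65 kPa.
q_ult = 195.02 + 270.72 + 116.65 = 582.39 kPa.

q_ult ≈ 580 kPa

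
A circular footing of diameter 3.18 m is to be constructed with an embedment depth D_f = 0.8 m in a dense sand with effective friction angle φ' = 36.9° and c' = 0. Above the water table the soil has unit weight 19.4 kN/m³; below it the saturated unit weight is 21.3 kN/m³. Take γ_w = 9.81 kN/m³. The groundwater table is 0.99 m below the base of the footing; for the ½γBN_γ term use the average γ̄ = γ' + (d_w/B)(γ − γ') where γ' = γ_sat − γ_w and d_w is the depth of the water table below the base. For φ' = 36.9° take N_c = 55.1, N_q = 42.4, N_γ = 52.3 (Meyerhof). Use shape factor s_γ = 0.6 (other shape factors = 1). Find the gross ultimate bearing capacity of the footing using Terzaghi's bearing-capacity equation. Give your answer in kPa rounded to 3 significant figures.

Overburden at base level: q = 19.4 × 0.8 = 15.52 kPa.
The water table is 0.99 m below the base (< B = 3.18 m), so the ½γBN_γ term uses γ̄ = γ' + (d_w/B)(γ − γ') = 11.49 + (0.99/3.18)(19.4 − 11.49) = 13.953 kN/m³.
Surcharge term q·N_q = 15.52 × 42.4 = 658.05 kPa; self-weight term 0.5·γ·B·N_γ·s_γ = 0.5 × 13.953 × 3.18 × 52.3 × 0.6 = 696.15 kPa.
q_ult = 658.05 + 696.15 = 1354.2 kPa.

q_ult ≈ 1350 kPa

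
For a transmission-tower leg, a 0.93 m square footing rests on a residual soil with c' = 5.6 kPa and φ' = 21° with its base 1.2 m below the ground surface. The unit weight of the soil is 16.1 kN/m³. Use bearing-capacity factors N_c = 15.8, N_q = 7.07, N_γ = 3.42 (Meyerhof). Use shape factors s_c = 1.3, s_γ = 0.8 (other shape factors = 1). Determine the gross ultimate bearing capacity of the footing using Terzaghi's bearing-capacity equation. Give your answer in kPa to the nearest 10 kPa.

q = γ·D_f = 16.1 × 1.2 = 19.32 kPa.
c·N_c·s_c = 5.6 × 15.8 × 1.3 = 115.02 kPa
q·N_q = 19.32 × 7.07 = 136.59 kPa
0.5·γ·B·N_γ·s_γ = 0.5 × 16.1 × 0.93 × 3.42 × 0.8 = 20.483 kPa
q_ult = 115.02 + 136.59 + 20.483 = 272.1 kPa.

q_ult ≈ 270 kPa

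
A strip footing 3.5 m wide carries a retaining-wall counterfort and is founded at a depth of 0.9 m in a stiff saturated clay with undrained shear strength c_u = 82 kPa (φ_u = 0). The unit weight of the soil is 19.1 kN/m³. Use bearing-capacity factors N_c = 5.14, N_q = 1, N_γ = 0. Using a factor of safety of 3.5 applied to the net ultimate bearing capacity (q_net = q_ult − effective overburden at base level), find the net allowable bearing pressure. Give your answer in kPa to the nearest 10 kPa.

Overburden at base level: q = 19.1 × 0.9 = 17.19 kPa.
Cohesion term c·N_c = 82 × 5.14 = 421.48 kPa; surcharge term q·N_q = 17.19 × 1 = 17.19 kPa.
q_ult = 421.48 + 17.19 = 438.67 kPa.
Net ultimate: q_net = 438.67 − 17.19 = 421.48 kPa.
q_all(net) = 421.48 / 3.5 = 120.42 kPa.

q_all(net) ≈ 120 kPa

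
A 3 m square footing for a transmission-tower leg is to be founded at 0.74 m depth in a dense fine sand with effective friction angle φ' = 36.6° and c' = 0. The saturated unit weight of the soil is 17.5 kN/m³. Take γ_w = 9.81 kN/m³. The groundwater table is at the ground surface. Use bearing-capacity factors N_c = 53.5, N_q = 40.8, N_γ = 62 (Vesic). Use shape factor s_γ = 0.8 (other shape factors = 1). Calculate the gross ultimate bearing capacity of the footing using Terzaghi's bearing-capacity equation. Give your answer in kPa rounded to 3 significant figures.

q_ult ≈ 804 kPa

With the water table at the surface the whole profile is submerged: γ' = 17.5 − 9.81 = 7.69 kN/m³, so q = γ'·D_f = 5.6906 kPa; the same γ' applies in the ½γBN_γ term.
q_ult = q·N_q + 0.5·γ·B·N_γ·s_γ
     = 5.6906 × 40.8 + 0.5 × 7.69 × 3 × 62 × 0.8
     = 232.18 + 572.14 = 804.31 kPa.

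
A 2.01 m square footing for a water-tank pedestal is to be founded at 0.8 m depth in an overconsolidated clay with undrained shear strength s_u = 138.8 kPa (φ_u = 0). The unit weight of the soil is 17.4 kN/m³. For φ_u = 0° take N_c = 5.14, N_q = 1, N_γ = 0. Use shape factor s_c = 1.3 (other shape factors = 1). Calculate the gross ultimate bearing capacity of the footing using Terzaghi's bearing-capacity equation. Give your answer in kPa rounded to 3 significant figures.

q_ult ≈ 941 kPa

Effective surcharge at the founding depth q = γ·D_f = 17.4 × 0.8 = 13.92 kPa.
q_ult = c·N_c·s_c + q·N_q
     = 138.8 × 5.14 × 1.3 + 13.92 × 1
     = 927.46 + 13.92 = 941.38 kPa.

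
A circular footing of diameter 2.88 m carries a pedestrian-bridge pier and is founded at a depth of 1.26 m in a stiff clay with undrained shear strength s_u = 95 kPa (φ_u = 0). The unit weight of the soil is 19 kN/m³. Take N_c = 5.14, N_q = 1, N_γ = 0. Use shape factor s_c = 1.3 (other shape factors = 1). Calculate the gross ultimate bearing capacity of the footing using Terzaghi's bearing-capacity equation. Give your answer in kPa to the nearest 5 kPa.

q_ult ≈ 660 kPa

q = γ·D_f = 19 × 1.26 = 23.94 kPa.
c·N_c·s_c = 95 × 5.14 × 1.3 = 634.79 kPa
q·N_q = 23.94 × 1 = 23.94 kPa
q_ult = 634.79 + 23.94 = 658.73 kPa.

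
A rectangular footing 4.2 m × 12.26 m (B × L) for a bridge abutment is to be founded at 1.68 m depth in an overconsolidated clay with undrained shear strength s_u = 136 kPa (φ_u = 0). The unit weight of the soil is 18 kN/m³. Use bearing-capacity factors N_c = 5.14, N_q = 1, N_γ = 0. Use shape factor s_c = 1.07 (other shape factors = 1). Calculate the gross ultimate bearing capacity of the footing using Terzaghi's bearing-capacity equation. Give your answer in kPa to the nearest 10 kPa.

q = γ·D_f = 18 × 1.68 = 30.24 kPa.
c·N_c·s_c = 136 × 5.14 × 1.07 = 747.97 kPa
q·N_q = 30.24 × 1 = 30.24 kPa
q_ult = 747.97 + 30.24 = 778.21 kPa.

q_ult ≈ 780 kPa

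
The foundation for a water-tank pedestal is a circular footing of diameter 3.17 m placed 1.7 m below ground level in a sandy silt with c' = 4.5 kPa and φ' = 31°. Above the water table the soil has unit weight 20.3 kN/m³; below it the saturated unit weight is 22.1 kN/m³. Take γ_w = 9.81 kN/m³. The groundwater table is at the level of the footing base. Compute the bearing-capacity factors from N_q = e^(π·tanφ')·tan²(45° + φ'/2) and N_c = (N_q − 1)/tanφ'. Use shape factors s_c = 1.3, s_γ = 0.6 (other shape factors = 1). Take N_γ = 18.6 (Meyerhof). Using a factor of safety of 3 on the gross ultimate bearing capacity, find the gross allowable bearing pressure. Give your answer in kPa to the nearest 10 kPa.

N_q = e^(π·tan31°)·tan²(60.5°) = 20.63; N_c = (N_q − 1)/tanφ' = 32.67.
q = γ·D_f = 20.3 × 1.7 = 34.51 kPa.
For the ½γBN_γ term take γ' = 22.1 − 9.81 = 12.29 kN/m³ (soil below base is submerged).
c·N_c·s_c = 4.5 × 32.671 × 1.3 = 191.13 kPa
q·N_q = 34.51 × 20.631 = 711.97 kPa
0.5·γ·B·N_γ·s_γ = 0.5 × 12.29 × 3.17 × 18.6 × 0.6 = 217.39 kPa
q_ult = 191.13 + 711.97 + 217.39 = 1120.5 kPa.
q_all = 1120.5 / 3 = 373.5 kPa.

q_all ≈ 370 kPa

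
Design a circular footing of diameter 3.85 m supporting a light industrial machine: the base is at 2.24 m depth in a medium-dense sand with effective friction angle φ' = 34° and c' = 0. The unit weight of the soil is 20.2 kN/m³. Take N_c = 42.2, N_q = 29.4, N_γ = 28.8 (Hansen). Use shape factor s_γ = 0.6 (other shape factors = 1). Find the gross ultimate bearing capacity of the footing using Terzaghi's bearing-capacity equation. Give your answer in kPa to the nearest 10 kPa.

q_ult ≈ 2000 kPa

Overburden at base level: q = 20.2 × 2.24 = 45.248 kPa.
Surcharge term q·N_q = 45.248 × 29.4 = 1330.3 kPa; self-weight term 0.5·γ·B·N_γ·s_γ = 0.5 × 20.2 × 3.85 × 28.8 × 0.6 = 671.93 kPa.
q_ult = 1330.3 + 671.93 = 2002.2 kPa.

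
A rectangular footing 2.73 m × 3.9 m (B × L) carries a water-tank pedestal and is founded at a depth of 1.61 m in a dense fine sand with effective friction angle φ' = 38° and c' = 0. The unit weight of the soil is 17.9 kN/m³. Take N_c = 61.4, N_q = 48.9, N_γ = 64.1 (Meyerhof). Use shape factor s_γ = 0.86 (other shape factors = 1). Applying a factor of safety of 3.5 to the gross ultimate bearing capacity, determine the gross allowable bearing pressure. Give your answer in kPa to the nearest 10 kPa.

q_all ≈ 790 kPa

Effective surcharge at the founding depth q = γ·D_f = 17.9 × 1.61 = 28.819 kPa.
q_ult = q·N_q + 0.5·γ·B·N_γ·s_γ
     = 28.819 × 48.9 + 0.5 × 17.9 × 2.73 × 64.1 × 0.86
     = 1409.2 + 1346.9 = 2756.2 kPa.
q_all = q_ult / FS = 2756.2 / 3.5 = 787.48 kPa.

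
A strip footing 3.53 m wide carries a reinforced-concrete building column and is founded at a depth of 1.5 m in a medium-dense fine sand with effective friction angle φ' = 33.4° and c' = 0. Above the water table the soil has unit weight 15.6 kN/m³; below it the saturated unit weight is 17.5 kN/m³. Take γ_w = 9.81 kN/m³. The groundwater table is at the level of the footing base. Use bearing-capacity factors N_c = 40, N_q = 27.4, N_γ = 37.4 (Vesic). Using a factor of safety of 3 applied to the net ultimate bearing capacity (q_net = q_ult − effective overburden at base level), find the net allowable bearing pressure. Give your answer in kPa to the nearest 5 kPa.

q_all(net) ≈ 375 kPa

q = γ·D_f = 15.6 × 1.5 = 23.4 kPa.
For the ½γBN_γ term take γ' = 17.5 − 9.81 = 7.69 kN/m³ (soil below base is submerged).
q·N_q = 23.4 × 27.4 = 641.16 kPa
0.5·γ·B·N_γ = 0.5 × 7.69 × 3.53 × 37.4 = 507.62 kPa
q_ult = 641.16 + 507.62 = 1148.8 kPa.
Net ultimate: q_net = 1148.8 − 23.4 = 1125.4 kPa.
q_all(net) = 1125.4 / 3 = 375.13 kPa.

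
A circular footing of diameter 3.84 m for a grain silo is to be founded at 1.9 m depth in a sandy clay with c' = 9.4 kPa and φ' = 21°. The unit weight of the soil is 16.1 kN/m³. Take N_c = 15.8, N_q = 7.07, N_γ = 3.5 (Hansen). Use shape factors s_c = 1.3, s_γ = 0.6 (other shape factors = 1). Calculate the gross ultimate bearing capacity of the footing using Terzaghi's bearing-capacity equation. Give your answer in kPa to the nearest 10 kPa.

q_ult ≈ 470 kPa

Effective surcharge at the founding depth q = γ·D_f = 16.1 × 1.9 = 30.59 kPa.
q_ult = c·N_c·s_c + q·N_q + 0.5·γ·B·N_γ·s_γ
     = 9.4 × 15.8 × 1.3 + 30.59 × 7.07 + 0.5 × 16.1 × 3.84 × 3.5 × 0.6
     = 193.08 + 216.27 + 64.915 = 474.26 kPa.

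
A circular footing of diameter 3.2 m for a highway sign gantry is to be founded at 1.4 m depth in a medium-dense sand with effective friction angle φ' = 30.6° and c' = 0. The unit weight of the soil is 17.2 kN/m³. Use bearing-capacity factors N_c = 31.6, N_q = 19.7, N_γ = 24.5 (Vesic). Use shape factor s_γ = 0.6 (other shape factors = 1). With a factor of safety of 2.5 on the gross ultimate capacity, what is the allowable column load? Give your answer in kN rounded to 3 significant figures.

Overburden at base level: q = 17.2 × 1.4 = 24.08 kPa.
Surcharge term q·N_q = 24.08 × 19.7 = 474.38 kPa; self-weight term 0.5·γ·B·N_γ·s_γ = 0.5 × 17.2 × 3.2 × 24.5 × 0.6 = 404.54 kPa.
q_ult = 474.38 + 404.54 = 878.92 kPa.
Gross allowable pressure q_all = 878.92 / 2.5 = 351.57 kPa.
Footing area = 8.0425 m², so allowable column load = 351.57 × 8.0425 = 2827.5 kN.

P_all ≈ 2830 kN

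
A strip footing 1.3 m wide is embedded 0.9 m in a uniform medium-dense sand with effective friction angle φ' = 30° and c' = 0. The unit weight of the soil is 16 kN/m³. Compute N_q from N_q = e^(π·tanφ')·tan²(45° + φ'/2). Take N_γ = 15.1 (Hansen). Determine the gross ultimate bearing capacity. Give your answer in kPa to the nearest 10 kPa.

q_ult ≈ 420 kPa

tan30° = 0.5774, so N_q = e^(π×0.5774)·tan²(60°) = 6.134 × 3.0 = 18.4.
Effective surcharge at the founding depth q = γ·D_f = 16 × 0.9 = 14.4 kPa.
q_ult = q·N_q + 0.5·γ·B·N_γ
     = 14.4 × 18.401 + 0.5 × 16 × 1.3 × 15.1
     = 264.98 + 157.04 = 422.02 kPa.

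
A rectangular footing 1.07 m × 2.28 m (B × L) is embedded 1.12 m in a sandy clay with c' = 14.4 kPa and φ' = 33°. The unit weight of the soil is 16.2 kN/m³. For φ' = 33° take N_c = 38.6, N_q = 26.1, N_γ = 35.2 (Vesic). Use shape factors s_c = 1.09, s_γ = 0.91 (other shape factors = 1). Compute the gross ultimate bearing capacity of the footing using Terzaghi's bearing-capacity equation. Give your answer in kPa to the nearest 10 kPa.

Effective surcharge at the founding depth q = γ·D_f = 16.2 × 1.12 = 18.144 kPa.
q_ult = c·N_c·s_c + q·N_q + 0.5·γ·B·N_γ·s_γ
     = 14.4 × 38.6 × 1.09 + 18.144 × 26.1 + 0.5 × 16.2 × 1.07 × 35.2 × 0.91
     = 605.87 + 473.56 + 277.62 = 1357 kPa.

q_ult ≈ 1360 kPa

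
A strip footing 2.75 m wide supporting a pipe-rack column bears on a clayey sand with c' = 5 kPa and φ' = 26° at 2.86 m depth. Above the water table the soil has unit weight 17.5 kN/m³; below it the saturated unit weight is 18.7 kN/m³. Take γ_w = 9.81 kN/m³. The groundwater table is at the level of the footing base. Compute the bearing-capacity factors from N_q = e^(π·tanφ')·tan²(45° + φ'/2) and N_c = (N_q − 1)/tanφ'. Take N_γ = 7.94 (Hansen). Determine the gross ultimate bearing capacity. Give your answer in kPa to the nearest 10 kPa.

tan26° = 0.4877, so N_q = e^(π×0.4877)·tan²(58°) = 4.629 × 2.561 = 11.85.
N_c = (11.85 − 1)/tan26° = 22.25.
Overburden at base level: q = 17.5 × 2.86 = 50.05 kPa.
Below the base the soil is submerged, so the ½γBN_γ term uses γ' = 18.7 − 9.81 = 8.89 kN/m³.
Cohesion term c·N_c = 5 × 22.254 = 111.27 kPa; surcharge term q·N_q = 50.05 × 11.854 = 593.3 kPa; self-weight term 0.5·γ·B·N_γ = 0.5 × 8.89 × 2.75 × 7.94 = 97.057 kPa.
q_ult = 111.27 + 593.3 + 97.057 = 801.63 kPa.

q_ult ≈ 800 kPa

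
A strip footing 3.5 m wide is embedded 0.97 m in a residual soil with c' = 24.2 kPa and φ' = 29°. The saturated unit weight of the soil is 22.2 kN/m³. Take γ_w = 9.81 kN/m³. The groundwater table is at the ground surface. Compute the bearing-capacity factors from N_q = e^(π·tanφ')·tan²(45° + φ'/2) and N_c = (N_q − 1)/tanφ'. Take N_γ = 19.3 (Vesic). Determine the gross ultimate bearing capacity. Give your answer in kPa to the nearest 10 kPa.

q_ult ≈ 1290 kPa

tan29° = 0.5543, so N_q = e^(π×0.5543)·tan²(59.5°) = 5.705 × 2.882 = 16.44.
N_c = (16.44 − 1)/tan29° = 27.86.
γ' = 22.2 − 9.81 = 12.39 kN/m³ (submerged throughout). q = 12.39 × 0.97 = 12.018 kPa; the same γ' applies in the ½γBN_γ term.
c·N_c = 24.2 × 27.86 = 674.22 kPa
q·N_q = 12.018 × 16.443 = 197.62 kPa
0.5·γ·B·N_γ = 0.5 × 12.39 × 3.5 × 19.3 = 418.47 kPa
q_ult = 674.22 + 197.62 + 418.47 = 1290.3 kPa.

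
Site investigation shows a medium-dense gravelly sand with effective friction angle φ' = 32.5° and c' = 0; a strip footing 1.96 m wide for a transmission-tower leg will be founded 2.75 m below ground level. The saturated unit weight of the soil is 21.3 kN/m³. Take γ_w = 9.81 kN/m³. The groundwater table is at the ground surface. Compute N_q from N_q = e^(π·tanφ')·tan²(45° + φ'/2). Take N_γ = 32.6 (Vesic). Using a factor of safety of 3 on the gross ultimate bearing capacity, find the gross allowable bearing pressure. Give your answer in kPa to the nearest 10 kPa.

q_all ≈ 380 kPa

N_q = e^(π·tan32.5°)·tan²(61.25°) = 24.58.
Water table at ground surface, so effective unit weight γ' = 21.3 − 9.81 = 11.49 kN/m³ is used throughout; overburden q = 11.49 × 2.75 = 31.598 kPa; the same γ' applies in the ½γBN_γ term.
Surcharge term q·N_q = 31.598 × 24.585 = 776.81 kPa; self-weight term 0.5·γ·B·N_γ = 0.5 × 11.49 × 1.96 × 32.6 = 367.08 kPa.
q_ult = 776.81 + 367.08 = 1143.9 kPa.
q_all = 1143.9 / 3 = 381.3 kPa.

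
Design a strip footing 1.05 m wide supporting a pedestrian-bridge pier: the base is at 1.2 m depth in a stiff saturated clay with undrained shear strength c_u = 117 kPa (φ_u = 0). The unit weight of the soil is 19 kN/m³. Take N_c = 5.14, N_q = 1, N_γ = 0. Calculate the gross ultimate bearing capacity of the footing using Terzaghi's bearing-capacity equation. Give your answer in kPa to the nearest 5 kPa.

q_ult ≈ 625 kPa

Effective surcharge at the founding depth q = γ·D_f = 19 × 1.2 = 22.8 kPa.
q_ult = c·N_c + q·N_q
     = 117 × 5.14 + 22.8 × 1
     = 601.38 + 22.8 = 624.18 kPa.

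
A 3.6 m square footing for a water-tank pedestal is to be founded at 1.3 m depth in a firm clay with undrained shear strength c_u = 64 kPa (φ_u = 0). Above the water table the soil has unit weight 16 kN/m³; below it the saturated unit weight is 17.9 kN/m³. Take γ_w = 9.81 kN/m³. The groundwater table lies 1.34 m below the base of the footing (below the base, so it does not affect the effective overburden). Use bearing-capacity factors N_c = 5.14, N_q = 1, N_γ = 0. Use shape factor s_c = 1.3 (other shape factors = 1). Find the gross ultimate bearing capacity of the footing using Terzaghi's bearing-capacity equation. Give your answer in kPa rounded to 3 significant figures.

q_ult ≈ 448 kPa

Overburden at base level: q = 16 × 1.3 = 20.8 kPa.
Cohesion term c·N_c·s_c = 64 × 5.14 × 1.3 = 427.65 kPa; surcharge term q·N_q = 20.8 × 1 = 20.8 kPa.
q_ult = 427.65 + 20.8 = 448.45 kPa.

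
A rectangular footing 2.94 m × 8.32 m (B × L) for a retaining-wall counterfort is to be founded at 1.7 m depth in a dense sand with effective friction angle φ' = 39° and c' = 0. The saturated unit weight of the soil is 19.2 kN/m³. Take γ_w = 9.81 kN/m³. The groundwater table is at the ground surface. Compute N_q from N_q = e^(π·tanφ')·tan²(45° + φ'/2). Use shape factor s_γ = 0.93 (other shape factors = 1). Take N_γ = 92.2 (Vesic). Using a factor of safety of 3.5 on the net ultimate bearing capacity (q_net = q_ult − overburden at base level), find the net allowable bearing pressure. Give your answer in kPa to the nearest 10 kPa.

q_all(net) ≈ 590 kPa

N_q = e^(π·tan39°)·tan²(64.5°) = 55.96.
With the water table at the surface the whole profile is submerged: γ' = 19.2 − 9.81 = 9.39 kN/m³, so q = γ'·D_f = 15.963 kPa; the same γ' applies in the ½γBN_γ term.
q_ult = q·N_q + 0.5·γ·B·N_γ·s_γ
     = 15.963 × 55.957 + 0.5 × 9.39 × 2.94 × 92.2 × 0.93
     = 893.25 + 1183.6 = 2076.8 kPa.
q_net = 2076.8 − 15.963 = 2060.9 kPa.
q_all(net) = 2060.9 / 3.5 = 588.82 kPa.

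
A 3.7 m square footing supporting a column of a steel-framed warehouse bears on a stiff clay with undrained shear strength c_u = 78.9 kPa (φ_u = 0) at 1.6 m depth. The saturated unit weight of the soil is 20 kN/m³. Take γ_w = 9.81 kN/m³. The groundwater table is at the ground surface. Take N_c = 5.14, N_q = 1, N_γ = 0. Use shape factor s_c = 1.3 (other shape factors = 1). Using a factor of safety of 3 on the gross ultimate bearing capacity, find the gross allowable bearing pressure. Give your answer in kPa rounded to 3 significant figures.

γ' = 20 − 9.81 = 10.19 kN/m³ (submerged throughout). q = 10.19 × 1.6 = 16.304 kPa.
c·N_c·s_c = 78.9 × 5.14 × 1.3 = 527.21 kPa
q·N_q = 16.304 × 1 = 16.304 kPa
q_ult = 527.21 + 16.304 = 543.51 kPa.
q_all = 543.51 / 3 = 181.17 kPa.

q_all ≈ 181 kPa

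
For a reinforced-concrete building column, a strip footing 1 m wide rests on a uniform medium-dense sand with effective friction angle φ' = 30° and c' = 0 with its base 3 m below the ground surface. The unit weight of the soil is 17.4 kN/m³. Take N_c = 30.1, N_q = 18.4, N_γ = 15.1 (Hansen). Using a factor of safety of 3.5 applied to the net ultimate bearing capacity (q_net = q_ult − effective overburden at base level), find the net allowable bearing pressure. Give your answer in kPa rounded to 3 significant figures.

Overburden at base level: q = 17.4 × 3 = 52.2 kPa.
Surcharge term q·N_q = 52.2 × 18.4 = 960.48 kPa; self-weight term 0.5·γ·B·N_γ = 0.5 × 17.4 × 1 × 15.1 = 131.37 kPa.
q_ult = 960.48 + 131.37 = 1091.8 kPa.
Net ultimate: q_net = 1091.8 − 52.2 = 1039.6 kPa.
q_all(net) = 1039.6 / 3.5 = 297.04 kPa.

q_all(net) ≈ 297 kPa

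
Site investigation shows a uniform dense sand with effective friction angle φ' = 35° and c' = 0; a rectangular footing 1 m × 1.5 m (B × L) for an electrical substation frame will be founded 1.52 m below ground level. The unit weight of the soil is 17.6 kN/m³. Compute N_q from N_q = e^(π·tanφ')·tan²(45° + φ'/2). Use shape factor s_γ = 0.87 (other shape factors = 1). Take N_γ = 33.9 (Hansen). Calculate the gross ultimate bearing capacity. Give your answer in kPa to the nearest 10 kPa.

q_ult ≈ 1150 kPa

tan35° = 0.7002, so N_q = e^(π×0.7002)·tan²(62.5°) = 9.023 × 3.69 = 33.3.
Effective surcharge at the founding depth q = γ·D_f = 17.6 × 1.52 = 26.752 kPa.
q_ult = q·N_q + 0.5·γ·B·N_γ·s_γ
     = 26.752 × 33.296 + 0.5 × 17.6 × 1 × 33.9 × 0.87
     = 890.74 + 259.54 = 1150.3 kPa.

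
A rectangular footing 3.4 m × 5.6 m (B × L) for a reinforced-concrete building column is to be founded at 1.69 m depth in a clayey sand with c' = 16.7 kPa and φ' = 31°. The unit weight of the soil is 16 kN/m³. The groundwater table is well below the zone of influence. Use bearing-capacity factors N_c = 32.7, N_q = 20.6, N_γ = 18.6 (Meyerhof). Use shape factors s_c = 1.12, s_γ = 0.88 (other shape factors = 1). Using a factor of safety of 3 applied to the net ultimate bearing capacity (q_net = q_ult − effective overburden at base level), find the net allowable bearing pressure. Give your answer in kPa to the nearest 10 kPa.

q = γ·D_f = 16 × 1.69 = 27.04 kPa.
c·N_c·s_c = 16.7 × 32.7 × 1.12 = 611.62 kPa
q·N_q = 27.04 × 20.6 = 557.02 kPa
0.5·γ·B·N_γ·s_γ = 0.5 × 16 × 3.4 × 18.6 × 0.88 = 445.21 kPa
q_ult = 611.62 + 557.02 + 445.21 = 1613.9 kPa.
Net ultimate: q_net = 1613.9 − 27.04 = 1586.8 kPa.
q_all(net) = 1586.8 / 3 = 528.94 kPa.

q_all(net) ≈ 530 kPa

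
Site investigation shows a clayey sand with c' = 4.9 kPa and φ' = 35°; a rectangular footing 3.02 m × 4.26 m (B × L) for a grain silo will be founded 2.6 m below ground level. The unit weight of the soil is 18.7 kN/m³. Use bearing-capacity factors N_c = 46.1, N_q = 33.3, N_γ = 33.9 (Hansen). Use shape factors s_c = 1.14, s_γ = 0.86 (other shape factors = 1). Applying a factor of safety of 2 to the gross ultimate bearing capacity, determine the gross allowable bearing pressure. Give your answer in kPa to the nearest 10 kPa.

Effective surcharge at the founding depth q = γ·D_f = 18.7 × 2.6 = 48.62 kPa.
q_ult = c·N_c·s_c + q·N_q + 0.5·γ·B·N_γ·s_γ
     = 4.9 × 46.1 × 1.14 + 48.62 × 33.3 + 0.5 × 18.7 × 3.02 × 33.9 × 0.86
     = 257.51 + 1619 + 823.22 = 2699.8 kPa.
q_all = q_ult / FS = 2699.8 / 2 = 1349.9 kPa.

q_all ≈ 1350 kPa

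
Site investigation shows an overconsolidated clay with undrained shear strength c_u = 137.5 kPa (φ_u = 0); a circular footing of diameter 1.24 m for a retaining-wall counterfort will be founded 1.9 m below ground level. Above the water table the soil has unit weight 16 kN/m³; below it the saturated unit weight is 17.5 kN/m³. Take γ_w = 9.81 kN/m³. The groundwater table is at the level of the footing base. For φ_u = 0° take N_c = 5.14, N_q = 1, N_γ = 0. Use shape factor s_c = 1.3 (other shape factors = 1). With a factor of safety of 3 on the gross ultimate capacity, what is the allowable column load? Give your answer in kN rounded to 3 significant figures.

Effective surcharge at the founding depth q = γ·D_f = 16 × 1.9 = 30.4 kPa.
q_ult = c·N_c·s_c + q·N_q
     = 137.5 × 5.14 × 1.3 + 30.4 × 1
     = 918.77 + 30.4 = 949.17 kPa.
Gross allowable pressure q_all = 949.17 / 3 = 316.39 kPa.
Footing area = 1.2076 m², so allowable column load = 316.39 × 1.2076 = 382.07 kN.

P_all ≈ 382 kN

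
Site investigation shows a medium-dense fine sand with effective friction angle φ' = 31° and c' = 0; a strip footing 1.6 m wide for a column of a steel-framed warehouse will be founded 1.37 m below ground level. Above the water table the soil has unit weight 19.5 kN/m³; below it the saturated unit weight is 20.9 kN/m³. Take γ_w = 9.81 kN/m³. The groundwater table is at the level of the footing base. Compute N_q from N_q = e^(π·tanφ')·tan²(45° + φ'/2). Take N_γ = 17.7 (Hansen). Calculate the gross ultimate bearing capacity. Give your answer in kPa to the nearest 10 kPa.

q_ult ≈ 710 kPa

tan31° = 0.6009, so N_q = e^(π×0.6009)·tan²(60.5°) = 6.604 × 3.124 = 20.63.
q = γ·D_f = 19.5 × 1.37 = 26.715 kPa.
For the ½γBN_γ term take γ' = 20.9 − 9.81 = 11.09 kN/m³ (soil below base is submerged).
q·N_q = 26.715 × 20.631 = 551.15 kPa
0.5·γ·B·N_γ = 0.5 × 11.09 × 1.6 × 17.7 = 157.03 kPa
q_ult = 551.15 + 157.03 = 708.19 kPa.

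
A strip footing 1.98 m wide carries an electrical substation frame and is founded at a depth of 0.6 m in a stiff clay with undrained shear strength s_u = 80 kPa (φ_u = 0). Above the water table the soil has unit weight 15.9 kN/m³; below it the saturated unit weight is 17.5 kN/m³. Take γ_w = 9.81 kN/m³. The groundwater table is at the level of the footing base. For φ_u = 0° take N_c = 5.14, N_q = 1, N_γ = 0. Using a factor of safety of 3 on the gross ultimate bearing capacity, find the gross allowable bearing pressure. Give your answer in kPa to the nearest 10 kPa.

q_all ≈ 140 kPa

Overburden at base level: q = 15.9 × 0.6 = 9.54 kPa.
Cohesion term c·N_c = 80 × 5.14 = 411.2 kPa; surcharge term q·N_q = 9.54 × 1 = 9.54 kPa.
q_ult = 411.2 + 9.54 = 420.74 kPa.
q_all = 420.74 / 3 = 140.25 kPa.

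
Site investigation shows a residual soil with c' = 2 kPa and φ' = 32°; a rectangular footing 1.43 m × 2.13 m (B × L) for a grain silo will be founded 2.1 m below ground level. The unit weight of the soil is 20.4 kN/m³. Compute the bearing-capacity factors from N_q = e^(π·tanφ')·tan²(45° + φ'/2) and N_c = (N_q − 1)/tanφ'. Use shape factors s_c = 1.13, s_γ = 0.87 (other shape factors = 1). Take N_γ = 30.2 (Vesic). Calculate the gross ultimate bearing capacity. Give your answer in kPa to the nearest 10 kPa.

tan32° = 0.6249, so N_q = e^(π×0.6249)·tan²(61°) = 7.121 × 3.255 = 23.18.
N_c = (23.18 − 1)/tan32° = 35.49.
q = γ·D_f = 20.4 × 2.1 = 42.84 kPa.
c·N_c·s_c = 2 × 35.49 × 1.13 = 80.208 kPa
q·N_q = 42.84 × 23.177 = 992.89 kPa
0.5·γ·B·N_γ·s_γ = 0.5 × 20.4 × 1.43 × 30.2 × 0.87 = 383.23 kPa
q_ult = 80.208 + 992.89 + 383.23 = 1456.3 kPa.

q_ult ≈ 1460 kPa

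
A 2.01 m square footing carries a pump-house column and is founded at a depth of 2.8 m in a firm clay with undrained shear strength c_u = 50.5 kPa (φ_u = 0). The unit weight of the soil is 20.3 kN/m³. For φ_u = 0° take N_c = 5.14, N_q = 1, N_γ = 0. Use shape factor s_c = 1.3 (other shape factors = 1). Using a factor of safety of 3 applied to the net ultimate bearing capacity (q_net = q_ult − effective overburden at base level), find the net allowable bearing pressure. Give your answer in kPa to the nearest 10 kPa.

Effective surcharge at the founding depth q = γ·D_f = 20.3 × 2.8 = 56.84 kPa.
q_ult = c·N_c·s_c + q·N_q
     = 50.5 × 5.14 × 1.3 + 56.84 × 1
     = 337.44 + 56.84 = 394.28 kPa.
Net ultimate: q_net = 394.28 − 56.84 = 337.44 kPa.
q_all(net) = 337.44 / 3 = 112.48 kPa.

q_all(net) ≈ 110 kPa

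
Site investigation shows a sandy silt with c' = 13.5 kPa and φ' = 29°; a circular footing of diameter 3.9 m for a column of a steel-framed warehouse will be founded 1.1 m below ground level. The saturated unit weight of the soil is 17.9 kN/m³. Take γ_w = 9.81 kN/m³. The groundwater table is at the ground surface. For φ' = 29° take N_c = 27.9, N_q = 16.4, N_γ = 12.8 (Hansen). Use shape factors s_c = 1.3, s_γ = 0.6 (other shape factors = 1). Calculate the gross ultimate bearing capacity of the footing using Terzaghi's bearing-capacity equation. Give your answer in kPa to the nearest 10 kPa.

q_ult ≈ 760 kPa

γ' = 17.9 − 9.81 = 8.09 kN/m³ (submerged throughout). q = 8.09 × 1.1 = 8.899 kPa; the same γ' applies in the ½γBN_γ term.
c·N_c·s_c = 13.5 × 27.9 × 1.3 = 489.64 kPa
q·N_q = 8.899 × 16.4 = 145.94 kPa
0.5·γ·B·N_γ·s_γ = 0.5 × 8.09 × 3.9 × 12.8 × 0.6 = 121.16 kPa
q_ult = 489.64 + 145.94 + 121.16 = 756.74 kPa.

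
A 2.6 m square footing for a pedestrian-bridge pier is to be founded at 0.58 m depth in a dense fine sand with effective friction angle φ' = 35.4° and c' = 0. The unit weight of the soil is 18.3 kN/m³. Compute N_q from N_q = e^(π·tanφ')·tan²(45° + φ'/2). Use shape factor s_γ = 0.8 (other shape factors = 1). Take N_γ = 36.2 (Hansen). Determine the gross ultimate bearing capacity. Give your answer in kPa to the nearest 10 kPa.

tan35.4° = 0.7107, so N_q = e^(π×0.7107)·tan²(62.7°) = 9.324 × 3.754 = 35.
Effective surcharge at the founding depth q = γ·D_f = 18.3 × 0.58 = 10.614 kPa.
q_ult = q·N_q + 0.5·γ·B·N_γ·s_γ
     = 10.614 × 35.001 + 0.5 × 18.3 × 2.6 × 36.2 × 0.8
     = 371.5 + 688.96 = 1060.5 kPa.

q_ult ≈ 1060 kPa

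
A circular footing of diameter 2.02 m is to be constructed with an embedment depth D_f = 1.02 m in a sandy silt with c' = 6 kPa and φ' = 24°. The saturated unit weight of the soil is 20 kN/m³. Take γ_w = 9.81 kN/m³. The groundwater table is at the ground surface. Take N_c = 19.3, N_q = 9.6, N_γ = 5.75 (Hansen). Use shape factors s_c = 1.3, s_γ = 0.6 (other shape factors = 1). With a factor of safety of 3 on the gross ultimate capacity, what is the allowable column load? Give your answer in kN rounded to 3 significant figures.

P_all ≈ 305 kN

Water table at ground surface, so effective unit weight γ' = 20 − 9.81 = 10.19 kN/m³ is used throughout; overburden q = 10.19 × 1.02 = 10.394 kPa; the same γ' applies in the ½γBN_γ term.
Cohesion term c·N_c·s_c = 6 × 19.3 × 1.3 = 150.54 kPa; surcharge term q·N_q = 10.394 × 9.6 = 99.78 kPa; self-weight term 0.5·γ·B·N_γ·s_γ = 0.5 × 10.19 × 2.02 × 5.75 × 0.6 = 35.507 kPa.
q_ult = 150.54 + 99.78 + 35.507 = 285.83 kPa.
Gross allowable pressure q_all = 285.83 / 3 = 95.276 kPa.
Footing area = 3.2047 m², so allowable column load = 95.276 × 3.2047 = 305.33 kN.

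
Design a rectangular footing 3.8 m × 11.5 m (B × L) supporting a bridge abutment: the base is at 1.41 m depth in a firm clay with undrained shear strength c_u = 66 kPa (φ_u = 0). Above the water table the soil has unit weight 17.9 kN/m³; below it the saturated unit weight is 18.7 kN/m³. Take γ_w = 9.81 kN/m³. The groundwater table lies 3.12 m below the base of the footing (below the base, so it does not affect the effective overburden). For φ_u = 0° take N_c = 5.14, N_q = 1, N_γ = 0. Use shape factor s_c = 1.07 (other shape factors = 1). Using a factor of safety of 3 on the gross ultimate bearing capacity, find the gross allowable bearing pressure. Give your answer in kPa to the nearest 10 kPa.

Effective surcharge at the founding depth q = γ·D_f = 17.9 × 1.41 = 25.239 kPa.
q_ult = c·N_c·s_c + q·N_q
     = 66 × 5.14 × 1.07 + 25.239 × 1
     = 362.99 + 25.239 = 388.23 kPa.
q_all = 388.23 / 3 = 129.41 kPa.

q_all ≈ 130 kPa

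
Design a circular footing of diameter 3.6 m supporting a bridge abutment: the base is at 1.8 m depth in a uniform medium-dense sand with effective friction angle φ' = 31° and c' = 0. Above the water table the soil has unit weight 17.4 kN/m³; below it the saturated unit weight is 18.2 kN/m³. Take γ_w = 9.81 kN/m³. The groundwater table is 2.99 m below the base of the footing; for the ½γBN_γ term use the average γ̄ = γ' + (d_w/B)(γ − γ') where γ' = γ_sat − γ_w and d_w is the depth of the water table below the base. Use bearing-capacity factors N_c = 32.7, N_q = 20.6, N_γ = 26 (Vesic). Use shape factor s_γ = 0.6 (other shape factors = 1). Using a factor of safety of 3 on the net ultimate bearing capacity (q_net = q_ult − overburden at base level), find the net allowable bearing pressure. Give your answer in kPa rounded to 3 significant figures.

q_all(net) ≈ 353 kPa

q = γ·D_f = 17.4 × 1.8 = 31.32 kPa.
γ' = 8.39 kN/m³; averaging over the depth B below the base, γ̄ = γ' + (d_w/B)(γ − γ') = 15.873 kN/m³.
q·N_q = 31.32 × 20.6 = 645.19 kPa
0.5·γ·B·N_γ·s_γ = 0.5 × 15.873 × 3.6 × 26 × 0.6 = 445.72 kPa
q_ult = 645.19 + 445.72 = 1090.9 kPa.
q_net = 1090.9 − 31.32 = 1059.6 kPa.
q_all(net) = 1059.6 / 3 = 353.2 kPa.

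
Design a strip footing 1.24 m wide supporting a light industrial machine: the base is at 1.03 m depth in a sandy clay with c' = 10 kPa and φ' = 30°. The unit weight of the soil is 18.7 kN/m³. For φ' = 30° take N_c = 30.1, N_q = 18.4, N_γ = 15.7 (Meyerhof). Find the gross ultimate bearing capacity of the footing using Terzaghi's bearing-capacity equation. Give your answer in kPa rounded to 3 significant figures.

q = γ·D_f = 18.7 × 1.03 = 19.261 kPa.
c·N_c = 10 × 30.1 = 301 kPa
q·N_q = 19.261 × 18.4 = 354.4 kPa
0.5·γ·B·N_γ = 0.5 × 18.7 × 1.24 × 15.7 = 182.03 kPa
q_ult = 301 + 354.4 + 182.03 = 837.43 kPa.

q_ult ≈ 837 kPa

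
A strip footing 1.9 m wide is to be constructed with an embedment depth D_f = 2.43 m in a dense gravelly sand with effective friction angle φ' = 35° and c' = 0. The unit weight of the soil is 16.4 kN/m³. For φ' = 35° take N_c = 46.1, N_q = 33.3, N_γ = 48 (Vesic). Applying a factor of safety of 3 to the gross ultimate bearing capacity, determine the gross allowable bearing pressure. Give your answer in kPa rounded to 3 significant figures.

q = γ·D_f = 16.4 × 2.43 = 39.852 kPa.
q·N_q = 39.852 × 33.3 = 1327.1 kPa
0.5·γ·B·N_γ = 0.5 × 16.4 × 1.9 × 48 = 747.84 kPa
q_ult = 1327.1 + 747.84 = 2074.9 kPa.
q_all = q_ult / FS = 2074.9 / 3 = 691.64 kPa.

q_all ≈ 692 kPa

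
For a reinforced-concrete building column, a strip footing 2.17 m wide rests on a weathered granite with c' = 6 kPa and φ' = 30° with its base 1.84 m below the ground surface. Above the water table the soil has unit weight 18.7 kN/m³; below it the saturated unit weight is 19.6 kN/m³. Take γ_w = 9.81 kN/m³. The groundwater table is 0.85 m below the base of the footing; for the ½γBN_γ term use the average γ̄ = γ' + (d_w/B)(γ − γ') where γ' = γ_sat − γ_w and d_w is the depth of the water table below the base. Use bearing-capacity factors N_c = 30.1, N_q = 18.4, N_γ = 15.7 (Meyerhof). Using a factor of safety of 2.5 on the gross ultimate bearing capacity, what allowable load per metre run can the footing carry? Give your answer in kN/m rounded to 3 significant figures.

≈ 903 kN/m

Effective surcharge at the founding depth q = γ·D_f = 18.7 × 1.84 = 34.408 kPa.
With d_w = 0.85 m < B, γ̄ = 9.79 + (0.85/2.17) × (18.7 − 9.79) = 13.28 kN/m³.
q_ult = c·N_c + q·N_q + 0.5·γ·B·N_γ
     = 6 × 30.1 + 34.408 × 18.4 + 0.5 × 13.28 × 2.17 × 15.7
     = 180.6 + 633.11 + 226.22 = 1039.9 kPa.
Gross allowable pressure q_all = 1039.9 / 2.5 = 415.97 kPa.
Allowable wall load = q_all × B = 415.97 × 2.17 = 902.66 kN per metre run.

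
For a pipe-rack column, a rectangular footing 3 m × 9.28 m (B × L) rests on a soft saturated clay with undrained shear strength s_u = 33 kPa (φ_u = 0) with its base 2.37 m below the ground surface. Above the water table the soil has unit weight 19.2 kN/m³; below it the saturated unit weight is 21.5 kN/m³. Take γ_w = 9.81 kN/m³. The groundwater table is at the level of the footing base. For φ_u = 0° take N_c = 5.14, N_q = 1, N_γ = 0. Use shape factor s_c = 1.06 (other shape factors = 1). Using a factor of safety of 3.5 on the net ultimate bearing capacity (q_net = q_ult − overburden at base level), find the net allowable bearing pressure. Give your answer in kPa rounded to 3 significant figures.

q_all(net) ≈ 51.4 kPa

Effective surcharge at the founding depth q = γ·D_f = 19.2 × 2.37 = 45.504 kPa.
q_ult = c·N_c·s_c + q·N_q
     = 33 × 5.14 × 1.06 + 45.504 × 1
     = 179.8 + 45.504 = 225.3 kPa.
q_net = 225.3 − 45.504 = 179.8 kPa.
q_all(net) = 179.8 / 3.5 = 51.371 kPa.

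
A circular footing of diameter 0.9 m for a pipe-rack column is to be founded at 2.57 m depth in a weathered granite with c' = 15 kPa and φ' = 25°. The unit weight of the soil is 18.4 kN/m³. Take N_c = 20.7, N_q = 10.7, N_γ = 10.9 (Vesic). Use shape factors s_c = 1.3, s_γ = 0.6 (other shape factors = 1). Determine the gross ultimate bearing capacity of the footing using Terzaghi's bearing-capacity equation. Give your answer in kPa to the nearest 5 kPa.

q_ult ≈ 965 kPa

q = γ·D_f = 18.4 × 2.57 = 47.288 kPa.
c·N_c·s_c = 15 × 20.7 × 1.3 = 403.65 kPa
q·N_q = 47.288 × 10.7 = 505.98 kPa
0.5·γ·B·N_γ·s_γ = 0.5 × 18.4 × 0.9 × 10.9 × 0.6 = 54.151 kPa
q_ult = 403.65 + 505.98 + 54.151 = 963.78 kPa.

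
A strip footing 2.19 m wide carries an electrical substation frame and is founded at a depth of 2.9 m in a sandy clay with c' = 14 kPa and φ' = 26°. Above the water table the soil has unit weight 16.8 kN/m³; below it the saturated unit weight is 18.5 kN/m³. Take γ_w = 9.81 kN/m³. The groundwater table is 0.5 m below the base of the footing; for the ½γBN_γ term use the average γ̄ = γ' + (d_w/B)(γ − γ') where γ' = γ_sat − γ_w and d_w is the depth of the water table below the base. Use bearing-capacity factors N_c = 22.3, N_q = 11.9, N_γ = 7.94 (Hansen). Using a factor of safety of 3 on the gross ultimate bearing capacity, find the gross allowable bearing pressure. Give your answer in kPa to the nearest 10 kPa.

q_all ≈ 330 kPa

Overburden at base level: q = 16.8 × 2.9 = 48.72 kPa.
The water table is 0.5 m below the base (< B = 2.19 m), so the ½γBN_γ term uses γ̄ = γ' + (d_w/B)(γ − γ') = 8.69 + (0.5/2.19)(16.8 − 8.69) = 10.542 kN/m³.
Cohesion term c·N_c = 14 × 22.3 = 312.2 kPa; surcharge term q·N_q = 48.72 × 11.9 = 579.77 kPa; self-weight term 0.5·γ·B·N_γ = 0.5 × 10.542 × 2.19 × 7.94 = 91.652 kPa.
q_ult = 312.2 + 579.77 + 91.652 = 983.62 kPa.
q_all = 983.62 / 3 = 327.87 kPa.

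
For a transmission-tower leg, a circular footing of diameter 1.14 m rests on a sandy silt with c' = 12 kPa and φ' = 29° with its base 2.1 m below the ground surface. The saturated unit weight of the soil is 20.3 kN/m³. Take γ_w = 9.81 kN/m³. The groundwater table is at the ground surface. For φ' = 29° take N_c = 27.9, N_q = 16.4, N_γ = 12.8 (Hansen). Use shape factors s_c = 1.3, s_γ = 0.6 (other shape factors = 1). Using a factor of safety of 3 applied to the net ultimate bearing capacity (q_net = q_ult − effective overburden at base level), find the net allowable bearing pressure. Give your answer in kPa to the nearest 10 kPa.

q_all(net) ≈ 270 kPa

With the water table at the surface the whole profile is submerged: γ' = 20.3 − 9.81 = 10.49 kN/m³, so q = γ'·D_f = 22.029 kPa; the same γ' applies in the ½γBN_γ term.
q_ult = c·N_c·s_c + q·N_q + 0.5·γ·B·N_γ·s_γ
     = 12 × 27.9 × 1.3 + 22.029 × 16.4 + 0.5 × 10.49 × 1.14 × 12.8 × 0.6
     = 435.24 + 361.28 + 45.921 = 842.44 kPa.
Net ultimate: q_net = 842.44 − 22.029 = 820.41 kPa.
q_all(net) = 820.41 / 3 = 273.47 kPa.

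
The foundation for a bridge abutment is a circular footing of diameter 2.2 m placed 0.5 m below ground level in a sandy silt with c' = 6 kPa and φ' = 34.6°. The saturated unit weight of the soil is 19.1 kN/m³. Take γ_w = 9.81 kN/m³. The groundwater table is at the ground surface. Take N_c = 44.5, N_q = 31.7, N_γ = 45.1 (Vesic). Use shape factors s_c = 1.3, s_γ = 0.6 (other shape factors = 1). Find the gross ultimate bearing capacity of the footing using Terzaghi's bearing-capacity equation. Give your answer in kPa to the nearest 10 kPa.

q_ult ≈ 770 kPa

With the water table at the surface the whole profile is submerged: γ' = 19.1 − 9.81 = 9.29 kN/m³, so q = γ'·D_f = 4.645 kPa; the same γ' applies in the ½γBN_γ term.
q_ult = c·N_c·s_c + q·N_q + 0.5·γ·B·N_γ·s_γ
     = 6 × 44.5 × 1.3 + 4.645 × 31.7 + 0.5 × 9.29 × 2.2 × 45.1 × 0.6
     = 347.1 + 147.25 + 276.53 = 770.87 kPa.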